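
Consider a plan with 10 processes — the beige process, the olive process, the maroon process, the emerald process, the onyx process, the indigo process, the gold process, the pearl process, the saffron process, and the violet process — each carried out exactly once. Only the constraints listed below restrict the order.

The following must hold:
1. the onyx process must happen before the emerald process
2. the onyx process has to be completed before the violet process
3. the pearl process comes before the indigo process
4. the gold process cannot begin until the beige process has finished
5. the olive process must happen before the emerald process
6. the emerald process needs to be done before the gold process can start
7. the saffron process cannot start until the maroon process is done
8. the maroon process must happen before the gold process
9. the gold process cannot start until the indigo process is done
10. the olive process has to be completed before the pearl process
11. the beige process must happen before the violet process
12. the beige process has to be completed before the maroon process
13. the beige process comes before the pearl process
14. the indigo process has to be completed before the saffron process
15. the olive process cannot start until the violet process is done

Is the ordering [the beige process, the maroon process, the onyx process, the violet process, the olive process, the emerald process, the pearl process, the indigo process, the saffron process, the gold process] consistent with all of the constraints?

Yes

Every stated constraint is respected: the beige process sits at position 1, ahead of the gold process at position 10, and each of the other listed pairs likewise has the predecessor earlier in the sequence.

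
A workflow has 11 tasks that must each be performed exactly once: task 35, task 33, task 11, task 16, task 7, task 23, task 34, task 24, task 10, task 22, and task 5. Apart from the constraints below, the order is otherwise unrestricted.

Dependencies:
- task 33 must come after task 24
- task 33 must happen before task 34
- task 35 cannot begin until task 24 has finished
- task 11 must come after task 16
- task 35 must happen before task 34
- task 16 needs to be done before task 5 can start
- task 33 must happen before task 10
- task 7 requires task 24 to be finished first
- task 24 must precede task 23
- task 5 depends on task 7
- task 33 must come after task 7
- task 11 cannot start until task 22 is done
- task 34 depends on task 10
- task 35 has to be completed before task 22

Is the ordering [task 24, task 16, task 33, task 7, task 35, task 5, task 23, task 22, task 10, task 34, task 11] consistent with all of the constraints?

No

In the proposed order, task 33 appears before task 7.
But one of the constraints requires task 7 before task 33, so this ordering violates it.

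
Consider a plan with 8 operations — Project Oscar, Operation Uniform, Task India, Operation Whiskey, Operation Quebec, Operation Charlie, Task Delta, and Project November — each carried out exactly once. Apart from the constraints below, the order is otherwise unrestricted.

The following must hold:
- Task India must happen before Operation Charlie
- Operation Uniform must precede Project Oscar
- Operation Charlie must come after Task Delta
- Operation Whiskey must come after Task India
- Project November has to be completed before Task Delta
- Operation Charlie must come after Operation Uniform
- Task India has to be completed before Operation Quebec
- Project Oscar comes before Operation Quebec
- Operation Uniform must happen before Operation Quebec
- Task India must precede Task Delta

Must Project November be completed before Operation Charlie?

Yes

Chaining the stated constraints: Project November → Task Delta → Operation Charlie.
Hence Project November necessarily comes before Operation Charlie.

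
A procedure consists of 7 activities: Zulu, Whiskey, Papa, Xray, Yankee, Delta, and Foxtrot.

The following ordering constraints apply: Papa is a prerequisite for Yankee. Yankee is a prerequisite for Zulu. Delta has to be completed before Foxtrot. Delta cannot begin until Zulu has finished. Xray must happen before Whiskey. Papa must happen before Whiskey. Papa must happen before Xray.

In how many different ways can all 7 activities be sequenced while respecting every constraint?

Papa is the only activity with nothing required before it, so every ordering starts there.
Enumerating by repeatedly choosing an available activity (one whose prerequisites are all placed) gives 15 distinct complete orderings.

15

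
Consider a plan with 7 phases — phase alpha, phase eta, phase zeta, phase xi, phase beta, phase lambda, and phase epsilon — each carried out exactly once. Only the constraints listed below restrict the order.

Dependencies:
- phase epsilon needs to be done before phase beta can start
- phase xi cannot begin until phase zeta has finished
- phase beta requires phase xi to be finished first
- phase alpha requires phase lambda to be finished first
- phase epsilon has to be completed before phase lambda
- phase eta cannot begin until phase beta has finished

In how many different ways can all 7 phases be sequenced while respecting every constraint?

The phases with no prerequisites are phase zeta, phase epsilon; any of them can be placed first.
Counting all ways to extend the partial order to a total order gives 31.

31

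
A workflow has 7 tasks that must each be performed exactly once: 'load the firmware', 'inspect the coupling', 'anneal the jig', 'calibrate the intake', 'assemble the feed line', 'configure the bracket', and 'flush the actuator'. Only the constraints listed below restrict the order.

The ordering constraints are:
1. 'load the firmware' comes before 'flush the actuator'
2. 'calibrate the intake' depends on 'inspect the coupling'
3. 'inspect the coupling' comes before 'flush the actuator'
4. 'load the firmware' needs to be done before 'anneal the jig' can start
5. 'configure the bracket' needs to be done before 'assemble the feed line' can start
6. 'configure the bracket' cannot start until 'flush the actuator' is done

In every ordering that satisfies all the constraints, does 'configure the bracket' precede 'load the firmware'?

No

The constraints actually force 'load the firmware' before 'configure the bracket' (via 'load the firmware' → 'flush the actuator' → 'configure the bracket'), not the other way around.
So 'configure the bracket' never precedes 'load the firmware'.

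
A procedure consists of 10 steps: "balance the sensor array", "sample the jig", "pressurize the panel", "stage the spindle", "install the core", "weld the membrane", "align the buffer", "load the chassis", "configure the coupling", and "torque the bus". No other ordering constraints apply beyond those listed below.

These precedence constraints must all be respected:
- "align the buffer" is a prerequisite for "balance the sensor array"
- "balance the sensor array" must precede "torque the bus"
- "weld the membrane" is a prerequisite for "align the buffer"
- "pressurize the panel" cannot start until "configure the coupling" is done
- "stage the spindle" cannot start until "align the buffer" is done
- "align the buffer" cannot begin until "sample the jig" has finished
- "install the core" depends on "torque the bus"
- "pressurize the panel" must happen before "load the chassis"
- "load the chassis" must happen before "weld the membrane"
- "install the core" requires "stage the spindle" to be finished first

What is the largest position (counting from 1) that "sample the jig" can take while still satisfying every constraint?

5

The steps that are forced after "sample the jig", directly or by a chain of constraints, are "balance the sensor array", "stage the spindle", "install the core", "align the buffer", "torque the bus". That's 5 steps.
So at least 5 steps follow "sample the jig", putting "sample the jig" no later than position 5. That position is achievable by scheduling everything else first.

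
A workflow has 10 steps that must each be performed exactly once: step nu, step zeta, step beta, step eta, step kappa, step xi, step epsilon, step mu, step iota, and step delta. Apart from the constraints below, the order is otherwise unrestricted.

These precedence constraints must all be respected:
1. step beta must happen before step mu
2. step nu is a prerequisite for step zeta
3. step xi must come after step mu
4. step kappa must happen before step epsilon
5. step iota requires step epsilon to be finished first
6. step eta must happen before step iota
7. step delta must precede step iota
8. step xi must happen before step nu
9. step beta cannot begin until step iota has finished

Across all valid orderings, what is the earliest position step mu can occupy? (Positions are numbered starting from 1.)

7

Every step that must precede step mu has to come before it. Tracing all chains that end at step mu, those steps are: step beta, step eta, step kappa, step epsilon, step iota, step delta — 6 in total.
With 6 mandatory predecessors, the earliest step mu can sit is position 6+1 = 7, and placing just those 6 first achieves it.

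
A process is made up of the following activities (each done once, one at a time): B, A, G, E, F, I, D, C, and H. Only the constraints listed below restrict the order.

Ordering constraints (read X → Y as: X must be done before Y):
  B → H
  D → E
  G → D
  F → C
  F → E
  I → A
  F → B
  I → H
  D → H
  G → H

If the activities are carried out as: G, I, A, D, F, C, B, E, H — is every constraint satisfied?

Yes

Checking each listed constraint against this order: for instance, G is in position 1 and H in position 9, so that constraint holds — and the remaining constraints check out the same way.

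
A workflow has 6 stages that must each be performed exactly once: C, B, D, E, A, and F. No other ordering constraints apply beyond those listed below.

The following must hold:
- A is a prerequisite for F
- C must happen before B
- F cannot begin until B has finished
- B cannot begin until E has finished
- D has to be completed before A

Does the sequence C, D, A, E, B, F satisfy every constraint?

Every stated constraint is respected: C sits at position 1, ahead of B at position 5, and each of the other listed pairs likewise has the predecessor earlier in the sequence.

Yes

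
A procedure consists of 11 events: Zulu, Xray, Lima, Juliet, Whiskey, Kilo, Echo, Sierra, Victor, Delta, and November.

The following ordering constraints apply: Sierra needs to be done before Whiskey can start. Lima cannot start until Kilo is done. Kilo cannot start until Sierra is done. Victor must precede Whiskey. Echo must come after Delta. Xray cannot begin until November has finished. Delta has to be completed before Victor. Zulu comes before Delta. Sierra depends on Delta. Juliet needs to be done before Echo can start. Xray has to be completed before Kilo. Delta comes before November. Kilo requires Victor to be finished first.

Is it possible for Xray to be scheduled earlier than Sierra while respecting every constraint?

No chain of constraints runs from Sierra to Xray, so Sierra is not required to come first.
That means at least one valid schedule has Xray before Sierra.

Yes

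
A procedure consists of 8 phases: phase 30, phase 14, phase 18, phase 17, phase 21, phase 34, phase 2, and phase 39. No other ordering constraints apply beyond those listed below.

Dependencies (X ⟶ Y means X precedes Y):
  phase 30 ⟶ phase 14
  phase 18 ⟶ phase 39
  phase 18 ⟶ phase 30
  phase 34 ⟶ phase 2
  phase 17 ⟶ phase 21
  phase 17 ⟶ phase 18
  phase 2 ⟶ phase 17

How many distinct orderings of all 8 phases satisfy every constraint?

15

Only phase 34 has no prerequisites, so it must go first.
Enumerating by repeatedly choosing an available phase (one whose prerequisites are all placed) gives 15 distinct complete orderings.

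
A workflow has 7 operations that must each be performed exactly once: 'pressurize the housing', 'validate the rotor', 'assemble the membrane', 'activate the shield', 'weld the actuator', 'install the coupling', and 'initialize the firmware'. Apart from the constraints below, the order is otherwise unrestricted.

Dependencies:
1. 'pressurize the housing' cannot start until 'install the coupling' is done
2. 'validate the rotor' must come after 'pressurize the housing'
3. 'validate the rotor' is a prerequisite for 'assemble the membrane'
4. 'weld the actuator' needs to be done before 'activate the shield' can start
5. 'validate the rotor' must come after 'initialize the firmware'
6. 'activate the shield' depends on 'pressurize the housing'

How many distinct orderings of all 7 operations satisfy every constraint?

3 operations have no prerequisites ('weld the actuator', 'install the coupling', 'initialize the firmware'), so any of them could come first.
Enumerating by repeatedly choosing an available operation (one whose prerequisites are all placed) gives 48 distinct complete orderings.

48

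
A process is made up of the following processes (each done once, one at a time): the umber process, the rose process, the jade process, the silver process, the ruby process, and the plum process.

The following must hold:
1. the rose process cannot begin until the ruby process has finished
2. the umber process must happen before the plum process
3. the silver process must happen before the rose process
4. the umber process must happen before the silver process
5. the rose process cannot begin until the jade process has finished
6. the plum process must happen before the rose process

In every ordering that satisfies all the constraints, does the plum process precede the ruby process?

No

The plum process and the ruby process are not related by any chain of constraints.
A valid ordering placing the ruby process before the plum process exists, so the answer is no.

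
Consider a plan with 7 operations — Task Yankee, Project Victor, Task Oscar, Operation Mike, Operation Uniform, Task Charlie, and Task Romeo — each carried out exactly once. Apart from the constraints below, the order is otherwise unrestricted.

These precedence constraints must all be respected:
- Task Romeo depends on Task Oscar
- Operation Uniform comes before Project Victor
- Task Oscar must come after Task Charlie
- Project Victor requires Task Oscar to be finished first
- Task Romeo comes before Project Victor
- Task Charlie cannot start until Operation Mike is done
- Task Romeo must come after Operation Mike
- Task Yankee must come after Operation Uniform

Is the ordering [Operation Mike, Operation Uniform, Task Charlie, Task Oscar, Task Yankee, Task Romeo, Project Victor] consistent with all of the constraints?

Yes

Checking each listed constraint against this order: for instance, Operation Mike is in position 1 and Task Romeo in position 6, so that constraint holds — and the remaining constraints check out the same way.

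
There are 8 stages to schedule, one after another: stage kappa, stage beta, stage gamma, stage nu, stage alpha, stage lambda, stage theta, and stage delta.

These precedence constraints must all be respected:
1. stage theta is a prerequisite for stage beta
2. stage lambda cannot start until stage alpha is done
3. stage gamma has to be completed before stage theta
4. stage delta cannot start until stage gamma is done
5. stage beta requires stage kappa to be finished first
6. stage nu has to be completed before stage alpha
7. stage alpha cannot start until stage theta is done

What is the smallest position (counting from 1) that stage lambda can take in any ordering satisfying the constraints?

5

Every stage that must precede stage lambda has to come before it. Tracing all chains that end at stage lambda, those stages are: stage gamma, stage nu, stage alpha, stage theta — 4 in total.
With 4 mandatory predecessors, the earliest stage lambda can sit is position 4+1 = 5, and placing just those 4 first achieves it.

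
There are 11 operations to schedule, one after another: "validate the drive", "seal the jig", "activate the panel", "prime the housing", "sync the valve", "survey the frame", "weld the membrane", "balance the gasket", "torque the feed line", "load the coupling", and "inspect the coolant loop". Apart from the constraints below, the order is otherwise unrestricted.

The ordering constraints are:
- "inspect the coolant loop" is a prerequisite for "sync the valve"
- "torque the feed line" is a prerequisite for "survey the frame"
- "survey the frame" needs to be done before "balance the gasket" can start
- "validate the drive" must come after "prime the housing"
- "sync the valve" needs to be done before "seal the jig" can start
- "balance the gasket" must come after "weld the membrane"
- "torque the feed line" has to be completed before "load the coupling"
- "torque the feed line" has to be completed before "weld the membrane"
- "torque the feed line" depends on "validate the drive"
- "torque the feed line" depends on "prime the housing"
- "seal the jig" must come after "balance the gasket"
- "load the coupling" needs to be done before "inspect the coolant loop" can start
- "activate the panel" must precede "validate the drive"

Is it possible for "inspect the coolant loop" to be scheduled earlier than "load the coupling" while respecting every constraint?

No

Following "load the coupling" → "inspect the coolant loop", "load the coupling" must precede "inspect the coolant loop" in every valid ordering.
Hence "inspect the coolant loop" can never be scheduled before "load the coupling".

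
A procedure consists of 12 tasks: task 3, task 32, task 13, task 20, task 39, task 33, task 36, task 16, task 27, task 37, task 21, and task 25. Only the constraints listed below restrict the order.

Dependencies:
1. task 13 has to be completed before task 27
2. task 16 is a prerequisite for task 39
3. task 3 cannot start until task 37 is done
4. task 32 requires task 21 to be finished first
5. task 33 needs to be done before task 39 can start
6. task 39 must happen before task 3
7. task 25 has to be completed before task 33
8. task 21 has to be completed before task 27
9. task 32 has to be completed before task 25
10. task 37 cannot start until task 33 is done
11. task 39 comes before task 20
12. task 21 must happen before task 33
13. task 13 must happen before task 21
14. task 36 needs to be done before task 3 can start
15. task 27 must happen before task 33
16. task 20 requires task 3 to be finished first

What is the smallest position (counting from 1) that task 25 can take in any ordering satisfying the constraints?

The tasks that are forced before task 25, directly or transitively, are task 32, task 13, task 21. That's 3 tasks.
With 3 mandatory predecessors, the earliest task 25 can sit is position 3+1 = 4, and placing just those 3 first achieves it.

4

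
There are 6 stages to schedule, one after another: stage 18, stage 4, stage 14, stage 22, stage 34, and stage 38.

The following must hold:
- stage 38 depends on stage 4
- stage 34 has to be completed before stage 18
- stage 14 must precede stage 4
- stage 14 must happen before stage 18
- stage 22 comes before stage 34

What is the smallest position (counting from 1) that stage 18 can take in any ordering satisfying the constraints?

Working backwards through the constraints from stage 18, its full set of required predecessors is stage 14, stage 22, stage 34 — 3 of them.
With 3 mandatory predecessors, the earliest stage 18 can sit is position 3+1 = 4, and placing just those 3 first achieves it.

4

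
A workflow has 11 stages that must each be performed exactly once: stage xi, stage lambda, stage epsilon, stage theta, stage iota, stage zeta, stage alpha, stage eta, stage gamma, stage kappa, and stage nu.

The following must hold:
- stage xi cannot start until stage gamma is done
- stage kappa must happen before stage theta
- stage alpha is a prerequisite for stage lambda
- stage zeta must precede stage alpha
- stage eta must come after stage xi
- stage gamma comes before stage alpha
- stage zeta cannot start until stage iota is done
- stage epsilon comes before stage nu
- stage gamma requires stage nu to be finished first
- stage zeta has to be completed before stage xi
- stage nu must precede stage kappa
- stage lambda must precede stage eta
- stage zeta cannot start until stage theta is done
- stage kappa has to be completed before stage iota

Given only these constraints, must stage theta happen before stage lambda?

Yes

Chaining the stated constraints: stage theta → stage zeta → stage alpha → stage lambda.
So stage theta must precede stage lambda in any valid ordering.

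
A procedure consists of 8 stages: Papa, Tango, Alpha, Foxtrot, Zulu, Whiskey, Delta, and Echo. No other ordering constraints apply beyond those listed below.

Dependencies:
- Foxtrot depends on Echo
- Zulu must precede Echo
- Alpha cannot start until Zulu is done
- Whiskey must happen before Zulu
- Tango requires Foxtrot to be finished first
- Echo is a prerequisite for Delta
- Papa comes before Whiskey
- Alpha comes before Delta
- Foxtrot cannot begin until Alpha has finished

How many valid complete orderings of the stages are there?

6

Papa is the only stage with nothing required before it, so every ordering starts there.
Counting all ways to extend the partial order to a total order gives 6.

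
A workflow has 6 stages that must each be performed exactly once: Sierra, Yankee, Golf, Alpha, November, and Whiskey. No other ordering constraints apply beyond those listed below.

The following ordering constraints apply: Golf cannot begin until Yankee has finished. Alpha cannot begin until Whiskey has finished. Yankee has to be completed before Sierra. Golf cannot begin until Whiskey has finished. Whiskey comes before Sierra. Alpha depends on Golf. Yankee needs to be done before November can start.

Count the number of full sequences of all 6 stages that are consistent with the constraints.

27

The stages with no prerequisites are Yankee, Whiskey; any of them can be placed first.
Enumerating by repeatedly choosing an available stage (one whose prerequisites are all placed) gives 27 distinct complete orderings.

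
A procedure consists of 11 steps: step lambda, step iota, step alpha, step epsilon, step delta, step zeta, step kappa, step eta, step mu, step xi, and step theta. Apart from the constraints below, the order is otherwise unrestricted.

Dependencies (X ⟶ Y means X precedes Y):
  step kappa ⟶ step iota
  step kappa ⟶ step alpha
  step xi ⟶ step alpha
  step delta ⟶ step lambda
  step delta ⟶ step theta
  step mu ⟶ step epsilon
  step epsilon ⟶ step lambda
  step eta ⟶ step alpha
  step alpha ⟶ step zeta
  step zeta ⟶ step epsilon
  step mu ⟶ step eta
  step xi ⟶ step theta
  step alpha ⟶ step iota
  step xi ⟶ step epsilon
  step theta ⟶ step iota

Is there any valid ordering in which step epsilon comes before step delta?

Yes

No chain of constraints runs from step delta to step epsilon, so step delta is not required to come first.
So a valid ordering placing step epsilon earlier than step delta exists.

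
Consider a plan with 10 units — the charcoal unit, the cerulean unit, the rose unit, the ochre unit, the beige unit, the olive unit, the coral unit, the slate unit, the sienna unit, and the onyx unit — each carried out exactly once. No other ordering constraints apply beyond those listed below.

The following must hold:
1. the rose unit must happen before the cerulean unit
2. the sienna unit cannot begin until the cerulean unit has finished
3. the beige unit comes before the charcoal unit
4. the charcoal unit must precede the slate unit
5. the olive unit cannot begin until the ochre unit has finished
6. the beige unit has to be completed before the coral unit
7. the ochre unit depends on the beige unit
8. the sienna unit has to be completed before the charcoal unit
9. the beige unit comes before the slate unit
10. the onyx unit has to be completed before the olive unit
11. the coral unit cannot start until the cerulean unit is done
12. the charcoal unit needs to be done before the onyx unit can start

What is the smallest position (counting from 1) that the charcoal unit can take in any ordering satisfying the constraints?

5

Every unit that must precede the charcoal unit has to come before it. Tracing all chains that end at the charcoal unit, those units are: the cerulean unit, the rose unit, the beige unit, the sienna unit — 4 in total.
With 4 mandatory predecessors, the earliest the charcoal unit can sit is position 4+1 = 5, and placing just those 4 first achieves it.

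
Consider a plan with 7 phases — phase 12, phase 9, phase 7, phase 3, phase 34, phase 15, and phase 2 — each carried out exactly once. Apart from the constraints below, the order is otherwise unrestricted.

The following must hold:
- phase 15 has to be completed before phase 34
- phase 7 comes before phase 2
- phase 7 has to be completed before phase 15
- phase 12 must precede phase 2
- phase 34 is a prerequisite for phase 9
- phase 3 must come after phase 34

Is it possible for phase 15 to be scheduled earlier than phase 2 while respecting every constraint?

No chain of constraints runs from phase 2 to phase 15, so phase 2 is not required to come first.
So a valid ordering placing phase 15 earlier than phase 2 exists.

Yes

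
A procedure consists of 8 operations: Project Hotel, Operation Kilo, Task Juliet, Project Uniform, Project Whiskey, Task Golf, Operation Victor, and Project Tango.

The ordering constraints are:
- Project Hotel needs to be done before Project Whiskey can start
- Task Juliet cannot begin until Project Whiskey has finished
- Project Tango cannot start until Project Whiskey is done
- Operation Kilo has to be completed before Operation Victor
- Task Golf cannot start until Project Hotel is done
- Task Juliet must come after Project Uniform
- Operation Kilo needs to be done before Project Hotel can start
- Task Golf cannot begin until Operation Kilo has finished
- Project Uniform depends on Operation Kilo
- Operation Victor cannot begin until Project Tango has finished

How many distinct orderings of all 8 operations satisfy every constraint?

69

Only Operation Kilo has no prerequisites, so it must go first.
Enumerating by repeatedly choosing an available operation (one whose prerequisites are all placed) gives 69 distinct complete orderings.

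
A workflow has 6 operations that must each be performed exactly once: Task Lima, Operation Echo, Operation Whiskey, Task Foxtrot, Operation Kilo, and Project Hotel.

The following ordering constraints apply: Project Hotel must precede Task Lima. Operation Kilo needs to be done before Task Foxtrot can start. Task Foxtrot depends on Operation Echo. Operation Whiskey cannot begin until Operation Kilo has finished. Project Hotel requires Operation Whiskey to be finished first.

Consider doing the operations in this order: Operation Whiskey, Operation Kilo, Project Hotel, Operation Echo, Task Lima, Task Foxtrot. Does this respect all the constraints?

The sequence places Operation Whiskey ahead of Operation Kilo.
But one of the constraints requires Operation Kilo before Operation Whiskey, so this ordering violates it.

No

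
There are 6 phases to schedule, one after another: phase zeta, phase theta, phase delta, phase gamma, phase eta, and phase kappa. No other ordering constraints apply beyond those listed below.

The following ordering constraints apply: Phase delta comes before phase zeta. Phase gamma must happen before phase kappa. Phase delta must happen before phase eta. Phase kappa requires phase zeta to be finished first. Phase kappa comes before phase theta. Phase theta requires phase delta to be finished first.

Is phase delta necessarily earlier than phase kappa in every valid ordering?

Following the dependencies: phase delta → phase zeta → phase kappa.
So phase delta must precede phase kappa in any valid ordering.

Yes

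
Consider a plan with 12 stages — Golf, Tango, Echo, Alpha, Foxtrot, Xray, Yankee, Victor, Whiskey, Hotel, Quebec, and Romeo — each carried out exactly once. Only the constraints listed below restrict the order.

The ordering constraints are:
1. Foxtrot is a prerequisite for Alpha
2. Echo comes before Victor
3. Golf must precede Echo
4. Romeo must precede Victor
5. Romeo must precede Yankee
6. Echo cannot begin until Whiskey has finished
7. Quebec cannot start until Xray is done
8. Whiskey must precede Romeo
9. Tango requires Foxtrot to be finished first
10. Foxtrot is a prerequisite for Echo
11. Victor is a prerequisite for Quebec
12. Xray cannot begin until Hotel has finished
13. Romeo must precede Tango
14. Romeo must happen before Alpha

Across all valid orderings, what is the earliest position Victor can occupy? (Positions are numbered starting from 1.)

Working backwards through the constraints from Victor, its full set of required predecessors is Golf, Echo, Foxtrot, Whiskey, Romeo — 5 of them.
So at minimum 5 stages come before Victor, putting Victor no earlier than position 6. That position is achievable by scheduling exactly those predecessors first.

6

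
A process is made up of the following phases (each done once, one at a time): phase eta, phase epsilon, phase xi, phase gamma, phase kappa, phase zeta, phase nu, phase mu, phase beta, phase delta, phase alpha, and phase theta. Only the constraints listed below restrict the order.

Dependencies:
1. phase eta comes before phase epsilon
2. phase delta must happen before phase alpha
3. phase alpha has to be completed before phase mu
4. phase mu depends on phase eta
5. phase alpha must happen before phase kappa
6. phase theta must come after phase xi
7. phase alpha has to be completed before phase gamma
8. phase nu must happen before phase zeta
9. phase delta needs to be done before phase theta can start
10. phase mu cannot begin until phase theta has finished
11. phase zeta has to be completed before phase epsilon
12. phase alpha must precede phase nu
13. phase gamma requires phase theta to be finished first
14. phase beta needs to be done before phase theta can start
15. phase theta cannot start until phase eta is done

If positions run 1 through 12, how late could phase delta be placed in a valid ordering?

Every phase that must follow phase delta has to come after it. Tracing all chains starting from phase delta, those phases are: phase epsilon, phase gamma, phase kappa, phase zeta, phase nu, phase mu, phase alpha, phase theta — 8 in total.
So at least 8 phases follow phase delta, putting phase delta no later than position 4. That position is achievable by scheduling everything else first.

4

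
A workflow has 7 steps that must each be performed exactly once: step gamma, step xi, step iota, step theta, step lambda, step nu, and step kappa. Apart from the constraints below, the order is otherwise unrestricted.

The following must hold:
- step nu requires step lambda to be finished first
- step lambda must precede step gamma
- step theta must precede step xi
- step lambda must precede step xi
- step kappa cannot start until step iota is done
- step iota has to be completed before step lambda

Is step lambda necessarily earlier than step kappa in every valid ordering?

No chain of constraints connects step lambda to step kappa in either direction.
A valid ordering placing step kappa before step lambda exists, so the answer is no.

No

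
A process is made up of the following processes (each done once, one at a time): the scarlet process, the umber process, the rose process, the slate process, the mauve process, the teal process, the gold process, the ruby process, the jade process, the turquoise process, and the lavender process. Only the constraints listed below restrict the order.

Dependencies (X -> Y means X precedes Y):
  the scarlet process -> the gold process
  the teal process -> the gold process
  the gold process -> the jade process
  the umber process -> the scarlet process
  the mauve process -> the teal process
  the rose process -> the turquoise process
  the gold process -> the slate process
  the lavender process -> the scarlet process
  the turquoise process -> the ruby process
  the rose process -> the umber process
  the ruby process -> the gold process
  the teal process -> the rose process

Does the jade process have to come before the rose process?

No

In fact the dependencies run the other way: the rose process → the turquoise process → the ruby process → the gold process → the jade process.
So the jade process never precedes the rose process.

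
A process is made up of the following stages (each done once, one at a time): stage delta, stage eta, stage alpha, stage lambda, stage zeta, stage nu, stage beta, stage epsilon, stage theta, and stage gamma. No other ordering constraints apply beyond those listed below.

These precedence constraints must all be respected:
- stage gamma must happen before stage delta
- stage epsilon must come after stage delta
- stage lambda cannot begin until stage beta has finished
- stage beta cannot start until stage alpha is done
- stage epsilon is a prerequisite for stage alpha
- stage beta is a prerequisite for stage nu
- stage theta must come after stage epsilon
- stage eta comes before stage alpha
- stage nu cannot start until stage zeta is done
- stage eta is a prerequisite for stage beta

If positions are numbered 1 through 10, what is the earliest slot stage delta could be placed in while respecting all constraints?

The only stage forced before stage delta (directly or transitively) is stage gamma.
With 1 mandatory predecessor, the earliest stage delta can sit is position 1+1 = 2, and placing just that one first achieves it.

2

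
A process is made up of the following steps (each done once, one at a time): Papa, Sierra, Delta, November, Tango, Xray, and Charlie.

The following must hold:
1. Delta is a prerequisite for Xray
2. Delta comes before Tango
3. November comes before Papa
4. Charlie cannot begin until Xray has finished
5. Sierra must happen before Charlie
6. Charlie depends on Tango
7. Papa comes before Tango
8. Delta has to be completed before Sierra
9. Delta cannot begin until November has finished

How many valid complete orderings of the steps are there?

November is the only step with nothing required before it, so every ordering starts there.
Counting all ways to extend the partial order to a total order gives 18.

18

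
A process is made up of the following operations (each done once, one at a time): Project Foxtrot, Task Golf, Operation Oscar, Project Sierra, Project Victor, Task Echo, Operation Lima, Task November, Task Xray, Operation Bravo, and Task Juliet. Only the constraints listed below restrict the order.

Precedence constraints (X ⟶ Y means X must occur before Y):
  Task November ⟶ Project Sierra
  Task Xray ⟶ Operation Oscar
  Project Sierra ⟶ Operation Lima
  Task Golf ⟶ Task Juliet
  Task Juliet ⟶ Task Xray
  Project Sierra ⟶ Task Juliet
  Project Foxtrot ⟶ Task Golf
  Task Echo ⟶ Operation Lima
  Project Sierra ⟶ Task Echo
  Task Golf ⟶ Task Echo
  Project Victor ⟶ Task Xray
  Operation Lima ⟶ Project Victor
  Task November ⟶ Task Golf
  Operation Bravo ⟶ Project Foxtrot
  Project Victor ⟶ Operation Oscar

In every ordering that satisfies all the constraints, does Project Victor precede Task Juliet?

No

Project Victor and Task Juliet are not related by any chain of constraints.
There exist valid orderings with Task Juliet before Project Victor, so Project Victor is not required to come first.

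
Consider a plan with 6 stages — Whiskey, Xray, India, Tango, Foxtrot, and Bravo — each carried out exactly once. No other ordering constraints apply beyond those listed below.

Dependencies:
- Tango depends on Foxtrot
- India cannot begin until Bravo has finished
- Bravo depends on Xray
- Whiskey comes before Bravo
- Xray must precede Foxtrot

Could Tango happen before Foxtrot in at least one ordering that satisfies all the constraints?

There is a dependency chain Foxtrot → Tango, so Tango always comes after Foxtrot.
Hence Tango can never be scheduled before Foxtrot.

No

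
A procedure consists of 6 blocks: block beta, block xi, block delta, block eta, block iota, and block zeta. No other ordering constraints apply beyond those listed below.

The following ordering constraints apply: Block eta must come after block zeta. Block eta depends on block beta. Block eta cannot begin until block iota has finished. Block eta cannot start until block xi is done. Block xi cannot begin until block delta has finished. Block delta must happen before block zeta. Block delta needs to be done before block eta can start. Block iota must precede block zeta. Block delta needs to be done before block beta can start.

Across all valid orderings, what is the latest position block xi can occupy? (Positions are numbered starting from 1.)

5

The only block forced after block xi (directly or by a chain) is block eta.
So at least 1 block follows block xi, putting block xi no later than position 5. That position is achievable by scheduling everything else first.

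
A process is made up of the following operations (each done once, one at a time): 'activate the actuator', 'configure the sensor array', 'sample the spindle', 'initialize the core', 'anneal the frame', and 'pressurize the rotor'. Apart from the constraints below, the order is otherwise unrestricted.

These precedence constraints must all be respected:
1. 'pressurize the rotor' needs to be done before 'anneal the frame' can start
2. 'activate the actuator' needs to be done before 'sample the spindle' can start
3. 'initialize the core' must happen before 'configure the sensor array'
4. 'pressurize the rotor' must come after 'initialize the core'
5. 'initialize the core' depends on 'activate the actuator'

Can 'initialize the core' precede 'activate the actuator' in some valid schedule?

No

The constraints give a chain 'activate the actuator' → 'initialize the core', which forces 'activate the actuator' before 'initialize the core'.
So no valid ordering can have 'initialize the core' before 'activate the actuator'.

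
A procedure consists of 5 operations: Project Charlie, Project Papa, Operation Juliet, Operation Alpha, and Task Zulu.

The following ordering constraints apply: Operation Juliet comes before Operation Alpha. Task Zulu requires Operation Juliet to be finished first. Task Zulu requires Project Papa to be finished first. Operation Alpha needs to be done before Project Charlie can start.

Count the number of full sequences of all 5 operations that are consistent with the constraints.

The operations with no prerequisites are Project Papa, Operation Juliet; any of them can be placed first.
Systematically extending each partial ordering one operation at a time and counting, there are 9 complete orderings.

9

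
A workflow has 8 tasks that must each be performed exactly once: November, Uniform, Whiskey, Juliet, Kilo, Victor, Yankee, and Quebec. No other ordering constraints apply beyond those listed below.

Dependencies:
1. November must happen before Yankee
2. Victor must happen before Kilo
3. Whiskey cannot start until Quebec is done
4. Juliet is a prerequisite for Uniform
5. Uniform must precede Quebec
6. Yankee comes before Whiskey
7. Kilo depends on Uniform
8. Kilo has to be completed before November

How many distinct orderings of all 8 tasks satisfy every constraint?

2 tasks have no prerequisites (Juliet, Victor), so any of them could come first.
Counting all ways to extend the partial order to a total order gives 13.

13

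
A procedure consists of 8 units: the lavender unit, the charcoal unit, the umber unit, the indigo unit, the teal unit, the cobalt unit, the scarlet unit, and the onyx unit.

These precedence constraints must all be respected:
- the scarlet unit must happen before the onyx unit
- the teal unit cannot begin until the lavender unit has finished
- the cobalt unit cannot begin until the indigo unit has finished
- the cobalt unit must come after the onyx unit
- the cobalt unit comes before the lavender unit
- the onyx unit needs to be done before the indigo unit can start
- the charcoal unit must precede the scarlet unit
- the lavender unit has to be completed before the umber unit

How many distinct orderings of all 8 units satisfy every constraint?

2

Only the charcoal unit has no prerequisites, so it must go first.
Enumerating by repeatedly choosing an available unit (one whose prerequisites are all placed) gives 2 distinct complete orderings.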